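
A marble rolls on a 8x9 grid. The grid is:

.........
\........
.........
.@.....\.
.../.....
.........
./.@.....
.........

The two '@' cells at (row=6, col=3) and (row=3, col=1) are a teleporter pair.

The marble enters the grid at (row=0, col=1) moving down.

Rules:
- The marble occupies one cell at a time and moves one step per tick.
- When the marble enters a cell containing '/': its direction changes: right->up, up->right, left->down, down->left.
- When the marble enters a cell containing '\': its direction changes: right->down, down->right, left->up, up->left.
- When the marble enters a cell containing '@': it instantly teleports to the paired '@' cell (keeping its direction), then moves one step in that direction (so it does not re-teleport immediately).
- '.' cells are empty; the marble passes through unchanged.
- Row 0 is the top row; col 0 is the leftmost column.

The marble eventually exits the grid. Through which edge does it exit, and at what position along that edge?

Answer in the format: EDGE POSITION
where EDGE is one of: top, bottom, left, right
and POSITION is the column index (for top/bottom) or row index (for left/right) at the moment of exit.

Step 1: enter (0,1), '.' pass, move down to (1,1)
Step 2: enter (1,1), '.' pass, move down to (2,1)
Step 3: enter (2,1), '.' pass, move down to (3,1)
Step 4: enter (3,1), '@' teleport (3,1)->(6,3), also enter (6,3), move down to (7,3)
Step 5: enter (7,3), '.' pass, move down to (8,3)
Step 6: at (8,3) — EXIT via bottom edge, pos 3

Answer: bottom 3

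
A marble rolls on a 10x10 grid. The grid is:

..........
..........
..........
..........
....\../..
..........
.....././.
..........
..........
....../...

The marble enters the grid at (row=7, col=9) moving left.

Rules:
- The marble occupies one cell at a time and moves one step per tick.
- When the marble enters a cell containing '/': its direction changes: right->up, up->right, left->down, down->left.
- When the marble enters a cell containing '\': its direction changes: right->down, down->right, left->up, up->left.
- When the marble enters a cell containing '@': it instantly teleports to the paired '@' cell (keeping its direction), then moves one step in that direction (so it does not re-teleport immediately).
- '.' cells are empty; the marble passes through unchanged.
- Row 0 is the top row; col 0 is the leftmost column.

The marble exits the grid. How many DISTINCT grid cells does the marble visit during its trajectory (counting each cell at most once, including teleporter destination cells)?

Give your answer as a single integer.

Answer: 10

Derivation:
Step 1: enter (7,9), '.' pass, move left to (7,8)
Step 2: enter (7,8), '.' pass, move left to (7,7)
Step 3: enter (7,7), '.' pass, move left to (7,6)
Step 4: enter (7,6), '.' pass, move left to (7,5)
Step 5: enter (7,5), '.' pass, move left to (7,4)
Step 6: enter (7,4), '.' pass, move left to (7,3)
Step 7: enter (7,3), '.' pass, move left to (7,2)
Step 8: enter (7,2), '.' pass, move left to (7,1)
Step 9: enter (7,1), '.' pass, move left to (7,0)
Step 10: enter (7,0), '.' pass, move left to (7,-1)
Step 11: at (7,-1) — EXIT via left edge, pos 7
Distinct cells visited: 10 (path length 10)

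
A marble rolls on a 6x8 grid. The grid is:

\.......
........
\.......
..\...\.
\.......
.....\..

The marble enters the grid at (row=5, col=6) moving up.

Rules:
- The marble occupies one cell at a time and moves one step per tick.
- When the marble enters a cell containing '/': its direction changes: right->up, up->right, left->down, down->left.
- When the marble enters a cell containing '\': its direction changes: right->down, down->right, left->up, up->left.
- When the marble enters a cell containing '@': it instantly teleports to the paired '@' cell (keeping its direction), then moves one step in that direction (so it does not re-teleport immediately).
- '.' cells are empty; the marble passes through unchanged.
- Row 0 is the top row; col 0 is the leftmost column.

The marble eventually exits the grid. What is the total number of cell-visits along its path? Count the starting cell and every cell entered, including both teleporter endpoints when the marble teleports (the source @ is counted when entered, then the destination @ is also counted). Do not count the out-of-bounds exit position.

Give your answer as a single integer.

Answer: 10

Derivation:
Step 1: enter (5,6), '.' pass, move up to (4,6)
Step 2: enter (4,6), '.' pass, move up to (3,6)
Step 3: enter (3,6), '\' deflects up->left, move left to (3,5)
Step 4: enter (3,5), '.' pass, move left to (3,4)
Step 5: enter (3,4), '.' pass, move left to (3,3)
Step 6: enter (3,3), '.' pass, move left to (3,2)
Step 7: enter (3,2), '\' deflects left->up, move up to (2,2)
Step 8: enter (2,2), '.' pass, move up to (1,2)
Step 9: enter (1,2), '.' pass, move up to (0,2)
Step 10: enter (0,2), '.' pass, move up to (-1,2)
Step 11: at (-1,2) — EXIT via top edge, pos 2
Path length (cell visits): 10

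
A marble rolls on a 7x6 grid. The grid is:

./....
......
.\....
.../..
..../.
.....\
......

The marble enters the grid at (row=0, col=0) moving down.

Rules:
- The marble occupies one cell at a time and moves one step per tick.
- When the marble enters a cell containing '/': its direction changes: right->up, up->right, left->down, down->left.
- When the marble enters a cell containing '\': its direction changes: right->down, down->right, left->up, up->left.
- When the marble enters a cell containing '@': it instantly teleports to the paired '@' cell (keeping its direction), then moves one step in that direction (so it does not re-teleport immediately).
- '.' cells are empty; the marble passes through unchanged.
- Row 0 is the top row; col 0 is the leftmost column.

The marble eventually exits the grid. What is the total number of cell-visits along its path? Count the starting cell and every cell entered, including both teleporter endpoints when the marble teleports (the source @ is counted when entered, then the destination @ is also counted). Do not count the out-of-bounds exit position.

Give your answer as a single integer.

Step 1: enter (0,0), '.' pass, move down to (1,0)
Step 2: enter (1,0), '.' pass, move down to (2,0)
Step 3: enter (2,0), '.' pass, move down to (3,0)
Step 4: enter (3,0), '.' pass, move down to (4,0)
Step 5: enter (4,0), '.' pass, move down to (5,0)
Step 6: enter (5,0), '.' pass, move down to (6,0)
Step 7: enter (6,0), '.' pass, move down to (7,0)
Step 8: at (7,0) — EXIT via bottom edge, pos 0
Path length (cell visits): 7

Answer: 7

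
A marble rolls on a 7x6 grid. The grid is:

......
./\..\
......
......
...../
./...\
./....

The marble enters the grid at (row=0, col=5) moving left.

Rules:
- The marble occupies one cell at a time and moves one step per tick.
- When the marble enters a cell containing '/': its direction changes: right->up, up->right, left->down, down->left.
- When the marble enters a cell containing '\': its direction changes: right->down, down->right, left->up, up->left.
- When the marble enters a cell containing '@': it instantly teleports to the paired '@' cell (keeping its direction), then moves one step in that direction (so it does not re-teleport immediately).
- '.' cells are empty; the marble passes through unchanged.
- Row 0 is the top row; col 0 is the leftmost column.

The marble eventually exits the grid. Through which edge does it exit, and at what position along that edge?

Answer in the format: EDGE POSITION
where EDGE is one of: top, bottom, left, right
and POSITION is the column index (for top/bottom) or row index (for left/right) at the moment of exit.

Answer: left 0

Derivation:
Step 1: enter (0,5), '.' pass, move left to (0,4)
Step 2: enter (0,4), '.' pass, move left to (0,3)
Step 3: enter (0,3), '.' pass, move left to (0,2)
Step 4: enter (0,2), '.' pass, move left to (0,1)
Step 5: enter (0,1), '.' pass, move left to (0,0)
Step 6: enter (0,0), '.' pass, move left to (0,-1)
Step 7: at (0,-1) — EXIT via left edge, pos 0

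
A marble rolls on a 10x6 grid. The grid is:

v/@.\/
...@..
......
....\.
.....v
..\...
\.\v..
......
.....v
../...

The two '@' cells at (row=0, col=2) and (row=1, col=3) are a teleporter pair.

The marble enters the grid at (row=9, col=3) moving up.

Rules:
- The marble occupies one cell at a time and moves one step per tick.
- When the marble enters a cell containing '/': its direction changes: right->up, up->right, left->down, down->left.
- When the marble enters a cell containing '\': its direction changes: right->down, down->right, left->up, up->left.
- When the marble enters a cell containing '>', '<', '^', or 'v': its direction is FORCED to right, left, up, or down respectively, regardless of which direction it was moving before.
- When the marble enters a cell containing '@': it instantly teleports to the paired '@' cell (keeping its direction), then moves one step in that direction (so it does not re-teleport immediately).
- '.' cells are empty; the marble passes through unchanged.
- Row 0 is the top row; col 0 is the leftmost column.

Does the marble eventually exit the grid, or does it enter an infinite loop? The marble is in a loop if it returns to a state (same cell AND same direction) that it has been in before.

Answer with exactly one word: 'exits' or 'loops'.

Step 1: enter (9,3), '.' pass, move up to (8,3)
Step 2: enter (8,3), '.' pass, move up to (7,3)
Step 3: enter (7,3), '.' pass, move up to (6,3)
Step 4: enter (6,3), 'v' forces up->down, move down to (7,3)
Step 5: enter (7,3), '.' pass, move down to (8,3)
Step 6: enter (8,3), '.' pass, move down to (9,3)
Step 7: enter (9,3), '.' pass, move down to (10,3)
Step 8: at (10,3) — EXIT via bottom edge, pos 3

Answer: exits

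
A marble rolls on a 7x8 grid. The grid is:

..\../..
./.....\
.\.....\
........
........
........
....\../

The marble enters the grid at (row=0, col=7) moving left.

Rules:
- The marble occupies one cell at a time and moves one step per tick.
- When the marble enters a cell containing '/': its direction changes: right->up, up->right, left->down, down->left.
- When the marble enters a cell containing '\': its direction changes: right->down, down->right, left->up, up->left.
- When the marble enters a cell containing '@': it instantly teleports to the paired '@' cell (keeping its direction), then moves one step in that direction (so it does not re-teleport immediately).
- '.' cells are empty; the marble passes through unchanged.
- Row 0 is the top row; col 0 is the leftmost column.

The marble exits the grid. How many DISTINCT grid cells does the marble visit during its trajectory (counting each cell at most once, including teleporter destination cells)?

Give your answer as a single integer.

Answer: 9

Derivation:
Step 1: enter (0,7), '.' pass, move left to (0,6)
Step 2: enter (0,6), '.' pass, move left to (0,5)
Step 3: enter (0,5), '/' deflects left->down, move down to (1,5)
Step 4: enter (1,5), '.' pass, move down to (2,5)
Step 5: enter (2,5), '.' pass, move down to (3,5)
Step 6: enter (3,5), '.' pass, move down to (4,5)
Step 7: enter (4,5), '.' pass, move down to (5,5)
Step 8: enter (5,5), '.' pass, move down to (6,5)
Step 9: enter (6,5), '.' pass, move down to (7,5)
Step 10: at (7,5) — EXIT via bottom edge, pos 5
Distinct cells visited: 9 (path length 9)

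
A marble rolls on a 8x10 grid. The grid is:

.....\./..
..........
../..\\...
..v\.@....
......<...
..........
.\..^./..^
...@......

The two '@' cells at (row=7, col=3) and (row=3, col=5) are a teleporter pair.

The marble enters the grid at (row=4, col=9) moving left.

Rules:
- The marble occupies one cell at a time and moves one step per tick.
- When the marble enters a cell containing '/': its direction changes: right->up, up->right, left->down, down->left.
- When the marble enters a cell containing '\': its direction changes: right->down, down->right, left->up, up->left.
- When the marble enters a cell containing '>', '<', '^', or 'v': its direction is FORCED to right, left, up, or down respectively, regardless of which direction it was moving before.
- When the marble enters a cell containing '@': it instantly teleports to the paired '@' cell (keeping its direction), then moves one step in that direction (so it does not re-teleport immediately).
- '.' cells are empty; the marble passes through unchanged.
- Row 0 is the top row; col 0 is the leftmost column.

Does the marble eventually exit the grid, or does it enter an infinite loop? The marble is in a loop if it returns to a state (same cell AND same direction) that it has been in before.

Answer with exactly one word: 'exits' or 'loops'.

Step 1: enter (4,9), '.' pass, move left to (4,8)
Step 2: enter (4,8), '.' pass, move left to (4,7)
Step 3: enter (4,7), '.' pass, move left to (4,6)
Step 4: enter (4,6), '<' forces left->left, move left to (4,5)
Step 5: enter (4,5), '.' pass, move left to (4,4)
Step 6: enter (4,4), '.' pass, move left to (4,3)
Step 7: enter (4,3), '.' pass, move left to (4,2)
Step 8: enter (4,2), '.' pass, move left to (4,1)
Step 9: enter (4,1), '.' pass, move left to (4,0)
Step 10: enter (4,0), '.' pass, move left to (4,-1)
Step 11: at (4,-1) — EXIT via left edge, pos 4

Answer: exits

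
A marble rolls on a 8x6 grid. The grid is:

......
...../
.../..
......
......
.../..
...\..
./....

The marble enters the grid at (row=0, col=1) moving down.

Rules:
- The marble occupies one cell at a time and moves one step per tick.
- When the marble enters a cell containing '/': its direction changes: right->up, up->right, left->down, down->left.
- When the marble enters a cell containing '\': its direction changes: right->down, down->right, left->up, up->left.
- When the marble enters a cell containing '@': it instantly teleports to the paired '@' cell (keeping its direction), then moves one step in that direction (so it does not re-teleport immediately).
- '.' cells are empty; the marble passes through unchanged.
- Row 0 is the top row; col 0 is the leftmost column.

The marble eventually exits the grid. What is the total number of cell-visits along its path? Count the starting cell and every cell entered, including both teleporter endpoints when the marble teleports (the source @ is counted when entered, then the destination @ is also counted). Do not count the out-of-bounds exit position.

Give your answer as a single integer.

Answer: 9

Derivation:
Step 1: enter (0,1), '.' pass, move down to (1,1)
Step 2: enter (1,1), '.' pass, move down to (2,1)
Step 3: enter (2,1), '.' pass, move down to (3,1)
Step 4: enter (3,1), '.' pass, move down to (4,1)
Step 5: enter (4,1), '.' pass, move down to (5,1)
Step 6: enter (5,1), '.' pass, move down to (6,1)
Step 7: enter (6,1), '.' pass, move down to (7,1)
Step 8: enter (7,1), '/' deflects down->left, move left to (7,0)
Step 9: enter (7,0), '.' pass, move left to (7,-1)
Step 10: at (7,-1) — EXIT via left edge, pos 7
Path length (cell visits): 9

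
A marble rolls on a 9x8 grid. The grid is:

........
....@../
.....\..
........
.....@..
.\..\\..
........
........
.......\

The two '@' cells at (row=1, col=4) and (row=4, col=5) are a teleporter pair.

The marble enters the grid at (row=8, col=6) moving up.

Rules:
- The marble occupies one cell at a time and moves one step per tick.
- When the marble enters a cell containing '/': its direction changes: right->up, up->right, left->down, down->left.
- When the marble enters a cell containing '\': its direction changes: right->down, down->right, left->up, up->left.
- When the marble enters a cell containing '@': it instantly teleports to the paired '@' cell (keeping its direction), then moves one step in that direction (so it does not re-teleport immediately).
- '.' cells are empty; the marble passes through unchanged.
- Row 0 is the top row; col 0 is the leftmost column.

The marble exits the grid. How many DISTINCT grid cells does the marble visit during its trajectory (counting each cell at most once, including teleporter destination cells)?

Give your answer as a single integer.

Answer: 9

Derivation:
Step 1: enter (8,6), '.' pass, move up to (7,6)
Step 2: enter (7,6), '.' pass, move up to (6,6)
Step 3: enter (6,6), '.' pass, move up to (5,6)
Step 4: enter (5,6), '.' pass, move up to (4,6)
Step 5: enter (4,6), '.' pass, move up to (3,6)
Step 6: enter (3,6), '.' pass, move up to (2,6)
Step 7: enter (2,6), '.' pass, move up to (1,6)
Step 8: enter (1,6), '.' pass, move up to (0,6)
Step 9: enter (0,6), '.' pass, move up to (-1,6)
Step 10: at (-1,6) — EXIT via top edge, pos 6
Distinct cells visited: 9 (path length 9)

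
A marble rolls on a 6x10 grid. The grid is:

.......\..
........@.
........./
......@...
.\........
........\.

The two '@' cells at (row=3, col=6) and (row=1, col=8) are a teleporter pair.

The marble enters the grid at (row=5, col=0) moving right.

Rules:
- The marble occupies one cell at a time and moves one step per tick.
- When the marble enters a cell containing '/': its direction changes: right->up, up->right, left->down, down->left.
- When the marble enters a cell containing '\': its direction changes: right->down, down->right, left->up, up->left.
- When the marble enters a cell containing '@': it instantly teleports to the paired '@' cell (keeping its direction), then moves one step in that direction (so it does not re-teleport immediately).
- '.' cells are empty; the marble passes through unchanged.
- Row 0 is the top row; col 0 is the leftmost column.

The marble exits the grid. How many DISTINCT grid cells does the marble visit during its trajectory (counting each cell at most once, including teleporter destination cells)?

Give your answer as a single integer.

Step 1: enter (5,0), '.' pass, move right to (5,1)
Step 2: enter (5,1), '.' pass, move right to (5,2)
Step 3: enter (5,2), '.' pass, move right to (5,3)
Step 4: enter (5,3), '.' pass, move right to (5,4)
Step 5: enter (5,4), '.' pass, move right to (5,5)
Step 6: enter (5,5), '.' pass, move right to (5,6)
Step 7: enter (5,6), '.' pass, move right to (5,7)
Step 8: enter (5,7), '.' pass, move right to (5,8)
Step 9: enter (5,8), '\' deflects right->down, move down to (6,8)
Step 10: at (6,8) — EXIT via bottom edge, pos 8
Distinct cells visited: 9 (path length 9)

Answer: 9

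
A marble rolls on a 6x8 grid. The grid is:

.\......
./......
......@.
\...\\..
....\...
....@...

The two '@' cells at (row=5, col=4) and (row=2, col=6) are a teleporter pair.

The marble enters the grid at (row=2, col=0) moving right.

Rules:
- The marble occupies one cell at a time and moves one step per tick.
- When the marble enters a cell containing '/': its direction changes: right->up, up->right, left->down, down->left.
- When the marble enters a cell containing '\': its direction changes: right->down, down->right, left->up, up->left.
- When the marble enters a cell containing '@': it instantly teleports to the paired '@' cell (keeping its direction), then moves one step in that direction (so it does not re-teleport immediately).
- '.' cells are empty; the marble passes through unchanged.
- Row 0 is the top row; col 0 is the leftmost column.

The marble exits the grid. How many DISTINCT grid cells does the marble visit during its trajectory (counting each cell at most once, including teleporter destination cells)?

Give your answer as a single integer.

Step 1: enter (2,0), '.' pass, move right to (2,1)
Step 2: enter (2,1), '.' pass, move right to (2,2)
Step 3: enter (2,2), '.' pass, move right to (2,3)
Step 4: enter (2,3), '.' pass, move right to (2,4)
Step 5: enter (2,4), '.' pass, move right to (2,5)
Step 6: enter (2,5), '.' pass, move right to (2,6)
Step 7: enter (2,6), '@' teleport (2,6)->(5,4), also enter (5,4), move right to (5,5)
Step 8: enter (5,5), '.' pass, move right to (5,6)
Step 9: enter (5,6), '.' pass, move right to (5,7)
Step 10: enter (5,7), '.' pass, move right to (5,8)
Step 11: at (5,8) — EXIT via right edge, pos 5
Distinct cells visited: 11 (path length 11)

Answer: 11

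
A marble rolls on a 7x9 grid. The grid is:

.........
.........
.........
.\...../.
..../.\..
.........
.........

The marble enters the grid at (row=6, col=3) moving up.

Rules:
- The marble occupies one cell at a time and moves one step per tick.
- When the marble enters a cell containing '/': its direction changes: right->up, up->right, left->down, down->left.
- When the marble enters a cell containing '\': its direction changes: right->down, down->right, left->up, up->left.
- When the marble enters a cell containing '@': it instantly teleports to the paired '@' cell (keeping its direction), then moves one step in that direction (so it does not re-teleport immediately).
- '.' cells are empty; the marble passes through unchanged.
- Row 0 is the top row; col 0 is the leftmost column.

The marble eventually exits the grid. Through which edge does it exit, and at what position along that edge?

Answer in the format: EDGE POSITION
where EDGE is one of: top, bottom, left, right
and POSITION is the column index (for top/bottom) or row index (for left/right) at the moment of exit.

Answer: top 3

Derivation:
Step 1: enter (6,3), '.' pass, move up to (5,3)
Step 2: enter (5,3), '.' pass, move up to (4,3)
Step 3: enter (4,3), '.' pass, move up to (3,3)
Step 4: enter (3,3), '.' pass, move up to (2,3)
Step 5: enter (2,3), '.' pass, move up to (1,3)
Step 6: enter (1,3), '.' pass, move up to (0,3)
Step 7: enter (0,3), '.' pass, move up to (-1,3)
Step 8: at (-1,3) — EXIT via top edge, pos 3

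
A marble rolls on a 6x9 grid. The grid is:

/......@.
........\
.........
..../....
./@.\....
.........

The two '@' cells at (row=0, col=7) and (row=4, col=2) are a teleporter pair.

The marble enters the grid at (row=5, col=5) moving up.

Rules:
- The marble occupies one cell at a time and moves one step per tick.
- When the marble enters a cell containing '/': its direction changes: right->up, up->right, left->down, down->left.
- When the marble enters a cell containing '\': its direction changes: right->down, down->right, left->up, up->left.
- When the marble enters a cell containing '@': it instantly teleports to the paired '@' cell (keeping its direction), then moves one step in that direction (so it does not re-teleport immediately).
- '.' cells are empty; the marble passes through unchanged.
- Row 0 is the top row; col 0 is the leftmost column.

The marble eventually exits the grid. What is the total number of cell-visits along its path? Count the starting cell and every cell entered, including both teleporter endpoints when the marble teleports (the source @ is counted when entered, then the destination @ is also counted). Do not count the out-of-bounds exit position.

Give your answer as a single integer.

Step 1: enter (5,5), '.' pass, move up to (4,5)
Step 2: enter (4,5), '.' pass, move up to (3,5)
Step 3: enter (3,5), '.' pass, move up to (2,5)
Step 4: enter (2,5), '.' pass, move up to (1,5)
Step 5: enter (1,5), '.' pass, move up to (0,5)
Step 6: enter (0,5), '.' pass, move up to (-1,5)
Step 7: at (-1,5) — EXIT via top edge, pos 5
Path length (cell visits): 6

Answer: 6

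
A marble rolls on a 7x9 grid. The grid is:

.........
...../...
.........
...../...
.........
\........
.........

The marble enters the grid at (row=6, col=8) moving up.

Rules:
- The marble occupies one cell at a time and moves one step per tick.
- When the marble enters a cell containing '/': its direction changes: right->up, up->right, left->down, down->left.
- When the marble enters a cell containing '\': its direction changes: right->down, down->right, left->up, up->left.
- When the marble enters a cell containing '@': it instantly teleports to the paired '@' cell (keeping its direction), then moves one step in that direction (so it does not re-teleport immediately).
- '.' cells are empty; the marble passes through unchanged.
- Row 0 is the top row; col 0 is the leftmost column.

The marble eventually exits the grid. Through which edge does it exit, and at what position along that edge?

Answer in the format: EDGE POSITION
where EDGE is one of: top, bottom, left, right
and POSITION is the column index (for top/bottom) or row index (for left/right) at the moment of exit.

Answer: top 8

Derivation:
Step 1: enter (6,8), '.' pass, move up to (5,8)
Step 2: enter (5,8), '.' pass, move up to (4,8)
Step 3: enter (4,8), '.' pass, move up to (3,8)
Step 4: enter (3,8), '.' pass, move up to (2,8)
Step 5: enter (2,8), '.' pass, move up to (1,8)
Step 6: enter (1,8), '.' pass, move up to (0,8)
Step 7: enter (0,8), '.' pass, move up to (-1,8)
Step 8: at (-1,8) — EXIT via top edge, pos 8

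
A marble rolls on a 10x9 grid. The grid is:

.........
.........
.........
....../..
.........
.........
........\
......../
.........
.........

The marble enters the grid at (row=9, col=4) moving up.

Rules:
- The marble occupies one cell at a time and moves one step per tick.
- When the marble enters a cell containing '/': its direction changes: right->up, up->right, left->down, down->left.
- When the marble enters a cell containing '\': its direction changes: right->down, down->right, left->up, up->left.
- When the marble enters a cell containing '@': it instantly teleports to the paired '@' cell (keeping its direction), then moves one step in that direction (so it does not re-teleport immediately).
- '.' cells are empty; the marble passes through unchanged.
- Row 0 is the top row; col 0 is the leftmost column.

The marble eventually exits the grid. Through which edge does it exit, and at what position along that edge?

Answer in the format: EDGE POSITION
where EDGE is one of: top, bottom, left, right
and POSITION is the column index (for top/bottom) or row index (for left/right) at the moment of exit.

Answer: top 4

Derivation:
Step 1: enter (9,4), '.' pass, move up to (8,4)
Step 2: enter (8,4), '.' pass, move up to (7,4)
Step 3: enter (7,4), '.' pass, move up to (6,4)
Step 4: enter (6,4), '.' pass, move up to (5,4)
Step 5: enter (5,4), '.' pass, move up to (4,4)
Step 6: enter (4,4), '.' pass, move up to (3,4)
Step 7: enter (3,4), '.' pass, move up to (2,4)
Step 8: enter (2,4), '.' pass, move up to (1,4)
Step 9: enter (1,4), '.' pass, move up to (0,4)
Step 10: enter (0,4), '.' pass, move up to (-1,4)
Step 11: at (-1,4) — EXIT via top edge, pos 4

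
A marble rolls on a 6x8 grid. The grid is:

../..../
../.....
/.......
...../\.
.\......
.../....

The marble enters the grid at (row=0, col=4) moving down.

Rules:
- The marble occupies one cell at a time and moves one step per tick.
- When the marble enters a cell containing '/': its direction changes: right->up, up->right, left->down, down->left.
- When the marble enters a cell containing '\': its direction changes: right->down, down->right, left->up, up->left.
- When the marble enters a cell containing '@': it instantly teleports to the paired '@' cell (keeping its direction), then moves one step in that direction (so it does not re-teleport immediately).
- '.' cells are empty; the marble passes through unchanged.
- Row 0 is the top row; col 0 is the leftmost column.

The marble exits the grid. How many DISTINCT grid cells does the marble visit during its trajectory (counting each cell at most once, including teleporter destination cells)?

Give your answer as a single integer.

Step 1: enter (0,4), '.' pass, move down to (1,4)
Step 2: enter (1,4), '.' pass, move down to (2,4)
Step 3: enter (2,4), '.' pass, move down to (3,4)
Step 4: enter (3,4), '.' pass, move down to (4,4)
Step 5: enter (4,4), '.' pass, move down to (5,4)
Step 6: enter (5,4), '.' pass, move down to (6,4)
Step 7: at (6,4) — EXIT via bottom edge, pos 4
Distinct cells visited: 6 (path length 6)

Answer: 6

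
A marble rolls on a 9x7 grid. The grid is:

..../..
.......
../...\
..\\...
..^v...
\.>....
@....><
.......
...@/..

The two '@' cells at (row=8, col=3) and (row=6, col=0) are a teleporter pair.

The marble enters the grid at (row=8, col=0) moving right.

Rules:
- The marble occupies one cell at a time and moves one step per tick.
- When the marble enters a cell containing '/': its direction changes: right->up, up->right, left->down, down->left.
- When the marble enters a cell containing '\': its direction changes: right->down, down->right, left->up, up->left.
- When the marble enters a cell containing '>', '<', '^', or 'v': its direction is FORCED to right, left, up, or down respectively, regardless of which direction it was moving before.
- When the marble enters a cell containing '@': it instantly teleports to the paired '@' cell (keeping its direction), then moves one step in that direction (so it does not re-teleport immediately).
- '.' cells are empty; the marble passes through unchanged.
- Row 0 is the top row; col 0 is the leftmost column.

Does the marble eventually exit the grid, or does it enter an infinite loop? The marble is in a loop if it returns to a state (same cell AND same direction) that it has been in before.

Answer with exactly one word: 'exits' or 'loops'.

Answer: loops

Derivation:
Step 1: enter (8,0), '.' pass, move right to (8,1)
Step 2: enter (8,1), '.' pass, move right to (8,2)
Step 3: enter (8,2), '.' pass, move right to (8,3)
Step 4: enter (8,3), '@' teleport (8,3)->(6,0), also enter (6,0), move right to (6,1)
Step 5: enter (6,1), '.' pass, move right to (6,2)
Step 6: enter (6,2), '.' pass, move right to (6,3)
Step 7: enter (6,3), '.' pass, move right to (6,4)
Step 8: enter (6,4), '.' pass, move right to (6,5)
Step 9: enter (6,5), '>' forces right->right, move right to (6,6)
Step 10: enter (6,6), '<' forces right->left, move left to (6,5)
Step 11: enter (6,5), '>' forces left->right, move right to (6,6)
Step 12: at (6,6) dir=right — LOOP DETECTED (seen before)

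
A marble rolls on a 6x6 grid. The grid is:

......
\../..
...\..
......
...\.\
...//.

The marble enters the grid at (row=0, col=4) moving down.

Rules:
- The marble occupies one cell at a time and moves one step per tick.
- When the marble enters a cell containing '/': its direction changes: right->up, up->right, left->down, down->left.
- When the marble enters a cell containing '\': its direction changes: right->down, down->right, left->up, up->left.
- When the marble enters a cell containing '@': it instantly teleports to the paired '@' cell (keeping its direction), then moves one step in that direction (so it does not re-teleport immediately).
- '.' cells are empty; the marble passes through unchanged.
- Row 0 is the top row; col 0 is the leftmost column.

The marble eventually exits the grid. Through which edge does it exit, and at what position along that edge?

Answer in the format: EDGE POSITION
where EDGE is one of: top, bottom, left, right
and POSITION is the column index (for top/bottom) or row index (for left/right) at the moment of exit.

Answer: bottom 3

Derivation:
Step 1: enter (0,4), '.' pass, move down to (1,4)
Step 2: enter (1,4), '.' pass, move down to (2,4)
Step 3: enter (2,4), '.' pass, move down to (3,4)
Step 4: enter (3,4), '.' pass, move down to (4,4)
Step 5: enter (4,4), '.' pass, move down to (5,4)
Step 6: enter (5,4), '/' deflects down->left, move left to (5,3)
Step 7: enter (5,3), '/' deflects left->down, move down to (6,3)
Step 8: at (6,3) — EXIT via bottom edge, pos 3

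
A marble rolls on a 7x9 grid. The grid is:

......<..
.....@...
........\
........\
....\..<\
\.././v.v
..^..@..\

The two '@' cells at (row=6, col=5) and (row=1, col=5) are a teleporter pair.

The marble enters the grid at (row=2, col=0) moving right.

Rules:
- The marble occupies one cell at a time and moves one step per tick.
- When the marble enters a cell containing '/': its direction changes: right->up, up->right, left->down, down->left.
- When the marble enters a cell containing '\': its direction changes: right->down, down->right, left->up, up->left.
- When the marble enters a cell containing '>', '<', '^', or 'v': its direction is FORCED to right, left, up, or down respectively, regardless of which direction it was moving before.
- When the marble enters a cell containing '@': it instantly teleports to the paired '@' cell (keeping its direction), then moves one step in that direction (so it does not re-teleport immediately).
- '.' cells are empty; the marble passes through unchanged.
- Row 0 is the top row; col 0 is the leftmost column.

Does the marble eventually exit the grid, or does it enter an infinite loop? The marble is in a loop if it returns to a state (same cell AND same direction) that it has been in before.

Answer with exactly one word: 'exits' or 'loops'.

Step 1: enter (2,0), '.' pass, move right to (2,1)
Step 2: enter (2,1), '.' pass, move right to (2,2)
Step 3: enter (2,2), '.' pass, move right to (2,3)
Step 4: enter (2,3), '.' pass, move right to (2,4)
Step 5: enter (2,4), '.' pass, move right to (2,5)
Step 6: enter (2,5), '.' pass, move right to (2,6)
Step 7: enter (2,6), '.' pass, move right to (2,7)
Step 8: enter (2,7), '.' pass, move right to (2,8)
Step 9: enter (2,8), '\' deflects right->down, move down to (3,8)
Step 10: enter (3,8), '\' deflects down->right, move right to (3,9)
Step 11: at (3,9) — EXIT via right edge, pos 3

Answer: exits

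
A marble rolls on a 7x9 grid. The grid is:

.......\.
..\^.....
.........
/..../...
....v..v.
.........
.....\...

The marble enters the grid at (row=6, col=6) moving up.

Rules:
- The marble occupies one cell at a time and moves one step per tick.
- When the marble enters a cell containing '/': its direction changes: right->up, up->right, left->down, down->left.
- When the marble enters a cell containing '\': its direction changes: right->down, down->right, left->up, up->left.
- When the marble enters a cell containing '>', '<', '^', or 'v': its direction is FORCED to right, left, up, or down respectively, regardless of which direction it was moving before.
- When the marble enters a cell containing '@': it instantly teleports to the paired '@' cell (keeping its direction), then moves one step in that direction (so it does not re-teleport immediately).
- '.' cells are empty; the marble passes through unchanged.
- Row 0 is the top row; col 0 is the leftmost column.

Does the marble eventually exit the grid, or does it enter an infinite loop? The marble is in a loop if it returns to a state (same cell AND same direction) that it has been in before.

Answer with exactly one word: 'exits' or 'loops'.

Answer: exits

Derivation:
Step 1: enter (6,6), '.' pass, move up to (5,6)
Step 2: enter (5,6), '.' pass, move up to (4,6)
Step 3: enter (4,6), '.' pass, move up to (3,6)
Step 4: enter (3,6), '.' pass, move up to (2,6)
Step 5: enter (2,6), '.' pass, move up to (1,6)
Step 6: enter (1,6), '.' pass, move up to (0,6)
Step 7: enter (0,6), '.' pass, move up to (-1,6)
Step 8: at (-1,6) — EXIT via top edge, pos 6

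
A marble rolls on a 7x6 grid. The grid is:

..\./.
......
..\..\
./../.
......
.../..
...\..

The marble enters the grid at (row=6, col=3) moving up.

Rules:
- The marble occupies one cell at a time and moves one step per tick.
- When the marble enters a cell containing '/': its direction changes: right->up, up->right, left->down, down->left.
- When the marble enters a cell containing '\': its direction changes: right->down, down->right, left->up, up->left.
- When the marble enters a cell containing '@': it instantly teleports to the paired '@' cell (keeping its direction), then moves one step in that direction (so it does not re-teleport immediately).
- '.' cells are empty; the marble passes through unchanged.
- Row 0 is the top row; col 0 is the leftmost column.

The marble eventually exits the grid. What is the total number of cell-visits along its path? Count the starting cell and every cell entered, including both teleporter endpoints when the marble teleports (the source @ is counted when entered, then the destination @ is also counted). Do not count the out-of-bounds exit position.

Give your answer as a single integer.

Step 1: enter (6,3), '\' deflects up->left, move left to (6,2)
Step 2: enter (6,2), '.' pass, move left to (6,1)
Step 3: enter (6,1), '.' pass, move left to (6,0)
Step 4: enter (6,0), '.' pass, move left to (6,-1)
Step 5: at (6,-1) — EXIT via left edge, pos 6
Path length (cell visits): 4

Answer: 4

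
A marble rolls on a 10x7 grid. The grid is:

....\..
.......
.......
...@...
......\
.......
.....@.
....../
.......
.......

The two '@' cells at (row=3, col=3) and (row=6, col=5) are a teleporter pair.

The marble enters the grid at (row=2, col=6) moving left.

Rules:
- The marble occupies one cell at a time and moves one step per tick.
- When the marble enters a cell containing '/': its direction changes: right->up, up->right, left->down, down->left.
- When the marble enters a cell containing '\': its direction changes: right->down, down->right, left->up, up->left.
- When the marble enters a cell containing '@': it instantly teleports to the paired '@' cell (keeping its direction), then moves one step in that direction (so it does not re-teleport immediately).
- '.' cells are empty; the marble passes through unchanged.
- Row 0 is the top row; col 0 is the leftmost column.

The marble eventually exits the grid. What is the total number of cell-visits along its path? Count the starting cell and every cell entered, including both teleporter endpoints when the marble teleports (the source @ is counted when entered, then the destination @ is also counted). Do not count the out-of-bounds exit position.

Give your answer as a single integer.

Step 1: enter (2,6), '.' pass, move left to (2,5)
Step 2: enter (2,5), '.' pass, move left to (2,4)
Step 3: enter (2,4), '.' pass, move left to (2,3)
Step 4: enter (2,3), '.' pass, move left to (2,2)
Step 5: enter (2,2), '.' pass, move left to (2,1)
Step 6: enter (2,1), '.' pass, move left to (2,0)
Step 7: enter (2,0), '.' pass, move left to (2,-1)
Step 8: at (2,-1) — EXIT via left edge, pos 2
Path length (cell visits): 7

Answer: 7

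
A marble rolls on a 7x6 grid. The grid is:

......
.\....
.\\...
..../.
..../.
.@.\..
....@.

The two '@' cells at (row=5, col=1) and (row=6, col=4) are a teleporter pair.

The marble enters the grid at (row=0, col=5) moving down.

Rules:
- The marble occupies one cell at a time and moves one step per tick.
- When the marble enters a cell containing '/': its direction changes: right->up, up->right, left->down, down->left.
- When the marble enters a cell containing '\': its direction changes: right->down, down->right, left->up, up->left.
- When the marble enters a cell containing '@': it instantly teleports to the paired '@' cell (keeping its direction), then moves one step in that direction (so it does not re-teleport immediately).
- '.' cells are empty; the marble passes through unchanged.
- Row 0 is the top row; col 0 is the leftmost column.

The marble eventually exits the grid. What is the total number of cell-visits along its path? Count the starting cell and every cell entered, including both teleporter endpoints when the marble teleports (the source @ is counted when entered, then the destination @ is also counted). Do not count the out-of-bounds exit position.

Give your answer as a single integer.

Answer: 7

Derivation:
Step 1: enter (0,5), '.' pass, move down to (1,5)
Step 2: enter (1,5), '.' pass, move down to (2,5)
Step 3: enter (2,5), '.' pass, move down to (3,5)
Step 4: enter (3,5), '.' pass, move down to (4,5)
Step 5: enter (4,5), '.' pass, move down to (5,5)
Step 6: enter (5,5), '.' pass, move down to (6,5)
Step 7: enter (6,5), '.' pass, move down to (7,5)
Step 8: at (7,5) — EXIT via bottom edge, pos 5
Path length (cell visits): 7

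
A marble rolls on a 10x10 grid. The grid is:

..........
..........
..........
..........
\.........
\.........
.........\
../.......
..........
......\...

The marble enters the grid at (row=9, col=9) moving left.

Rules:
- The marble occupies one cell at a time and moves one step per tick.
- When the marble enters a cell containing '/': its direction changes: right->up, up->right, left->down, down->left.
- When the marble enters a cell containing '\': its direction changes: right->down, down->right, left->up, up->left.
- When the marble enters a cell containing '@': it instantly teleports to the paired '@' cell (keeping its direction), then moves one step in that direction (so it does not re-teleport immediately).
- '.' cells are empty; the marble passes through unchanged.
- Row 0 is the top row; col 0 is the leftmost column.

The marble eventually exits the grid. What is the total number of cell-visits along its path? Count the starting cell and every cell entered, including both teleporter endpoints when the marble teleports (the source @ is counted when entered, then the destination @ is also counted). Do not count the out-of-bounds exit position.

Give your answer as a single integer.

Answer: 13

Derivation:
Step 1: enter (9,9), '.' pass, move left to (9,8)
Step 2: enter (9,8), '.' pass, move left to (9,7)
Step 3: enter (9,7), '.' pass, move left to (9,6)
Step 4: enter (9,6), '\' deflects left->up, move up to (8,6)
Step 5: enter (8,6), '.' pass, move up to (7,6)
Step 6: enter (7,6), '.' pass, move up to (6,6)
Step 7: enter (6,6), '.' pass, move up to (5,6)
Step 8: enter (5,6), '.' pass, move up to (4,6)
Step 9: enter (4,6), '.' pass, move up to (3,6)
Step 10: enter (3,6), '.' pass, move up to (2,6)
Step 11: enter (2,6), '.' pass, move up to (1,6)
Step 12: enter (1,6), '.' pass, move up to (0,6)
Step 13: enter (0,6), '.' pass, move up to (-1,6)
Step 14: at (-1,6) — EXIT via top edge, pos 6
Path length (cell visits): 13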